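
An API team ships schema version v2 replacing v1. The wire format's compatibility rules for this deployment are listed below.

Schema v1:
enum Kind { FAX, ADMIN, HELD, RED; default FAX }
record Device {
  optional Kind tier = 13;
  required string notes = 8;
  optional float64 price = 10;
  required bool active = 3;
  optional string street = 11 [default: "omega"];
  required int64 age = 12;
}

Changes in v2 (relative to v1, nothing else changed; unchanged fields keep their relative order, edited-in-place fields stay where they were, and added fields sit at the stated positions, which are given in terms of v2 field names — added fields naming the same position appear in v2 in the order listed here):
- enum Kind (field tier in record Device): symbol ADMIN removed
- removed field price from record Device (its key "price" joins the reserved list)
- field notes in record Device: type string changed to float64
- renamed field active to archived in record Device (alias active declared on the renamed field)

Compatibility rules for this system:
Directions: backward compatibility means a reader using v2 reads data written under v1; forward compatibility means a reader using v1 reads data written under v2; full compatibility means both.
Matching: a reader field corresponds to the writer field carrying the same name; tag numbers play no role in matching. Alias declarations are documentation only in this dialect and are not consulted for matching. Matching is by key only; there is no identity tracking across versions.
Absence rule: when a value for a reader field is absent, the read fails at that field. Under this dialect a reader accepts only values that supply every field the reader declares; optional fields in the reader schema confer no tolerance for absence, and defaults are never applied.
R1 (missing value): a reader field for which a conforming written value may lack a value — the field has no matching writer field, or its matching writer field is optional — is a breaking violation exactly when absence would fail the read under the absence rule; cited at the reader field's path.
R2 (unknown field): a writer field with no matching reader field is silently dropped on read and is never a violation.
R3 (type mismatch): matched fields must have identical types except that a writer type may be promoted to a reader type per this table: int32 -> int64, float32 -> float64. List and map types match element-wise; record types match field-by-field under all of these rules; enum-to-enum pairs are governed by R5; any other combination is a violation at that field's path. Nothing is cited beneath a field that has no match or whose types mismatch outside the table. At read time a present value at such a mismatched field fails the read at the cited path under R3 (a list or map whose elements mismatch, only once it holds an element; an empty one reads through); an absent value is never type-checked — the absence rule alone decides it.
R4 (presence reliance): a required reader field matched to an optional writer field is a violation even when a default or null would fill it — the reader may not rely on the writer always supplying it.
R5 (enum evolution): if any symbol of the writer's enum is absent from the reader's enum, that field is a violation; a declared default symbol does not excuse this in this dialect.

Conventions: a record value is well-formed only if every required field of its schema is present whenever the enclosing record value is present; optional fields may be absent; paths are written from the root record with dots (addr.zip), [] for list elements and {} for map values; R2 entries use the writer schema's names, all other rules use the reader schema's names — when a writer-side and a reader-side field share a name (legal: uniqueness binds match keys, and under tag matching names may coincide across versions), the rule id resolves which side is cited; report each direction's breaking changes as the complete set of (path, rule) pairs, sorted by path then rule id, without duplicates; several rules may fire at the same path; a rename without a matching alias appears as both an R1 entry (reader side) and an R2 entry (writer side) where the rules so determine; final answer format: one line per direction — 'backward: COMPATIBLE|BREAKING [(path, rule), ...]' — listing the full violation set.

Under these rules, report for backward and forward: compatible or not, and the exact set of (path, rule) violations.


backward: BREAKING [(archived, R1), (notes, R3), (street, R1), (tier, R1), (tier, R5)]; forward: BREAKING [(active, R1), (notes, R3), (price, R1), (street, R1), (tier, R1)]

in Device below, arrows point writer -> reader
backward pass over Device, reader schema v2, writer schema v1:
  tier: Kind -> Kind, writer optional; from tier
  notes: string -> float64, writer required; from notes
  archived has no writer counterpart
  street: string -> string, writer optional; from street
  age: int64 -> int64, writer required; from age
  price (writer side), unknown to reader
  active (writer side), unknown to reader
  rule R1 violated at archived
  rule R3 violated at notes
  rule R1 violated at street
  rule R1 violated at tier
  rule R5 violated at tier
  backward on Device therefore BREAKING (5)
forward pass over Device, reader schema v1, writer schema v2:
  tier: Kind -> Kind, writer optional; from tier
  notes: float64 -> string, writer required; from notes
  price has no writer counterpart
  active has no writer counterpart
  street: string -> string, writer optional; from street
  age: int64 -> int64, writer required; from age
  archived (writer side), unknown to reader
  rule R1 violated at active
  rule R3 violated at notes
  rule R1 violated at price
  rule R1 violated at street
  rule R1 violated at tier
  forward on Device therefore BREAKING (5)


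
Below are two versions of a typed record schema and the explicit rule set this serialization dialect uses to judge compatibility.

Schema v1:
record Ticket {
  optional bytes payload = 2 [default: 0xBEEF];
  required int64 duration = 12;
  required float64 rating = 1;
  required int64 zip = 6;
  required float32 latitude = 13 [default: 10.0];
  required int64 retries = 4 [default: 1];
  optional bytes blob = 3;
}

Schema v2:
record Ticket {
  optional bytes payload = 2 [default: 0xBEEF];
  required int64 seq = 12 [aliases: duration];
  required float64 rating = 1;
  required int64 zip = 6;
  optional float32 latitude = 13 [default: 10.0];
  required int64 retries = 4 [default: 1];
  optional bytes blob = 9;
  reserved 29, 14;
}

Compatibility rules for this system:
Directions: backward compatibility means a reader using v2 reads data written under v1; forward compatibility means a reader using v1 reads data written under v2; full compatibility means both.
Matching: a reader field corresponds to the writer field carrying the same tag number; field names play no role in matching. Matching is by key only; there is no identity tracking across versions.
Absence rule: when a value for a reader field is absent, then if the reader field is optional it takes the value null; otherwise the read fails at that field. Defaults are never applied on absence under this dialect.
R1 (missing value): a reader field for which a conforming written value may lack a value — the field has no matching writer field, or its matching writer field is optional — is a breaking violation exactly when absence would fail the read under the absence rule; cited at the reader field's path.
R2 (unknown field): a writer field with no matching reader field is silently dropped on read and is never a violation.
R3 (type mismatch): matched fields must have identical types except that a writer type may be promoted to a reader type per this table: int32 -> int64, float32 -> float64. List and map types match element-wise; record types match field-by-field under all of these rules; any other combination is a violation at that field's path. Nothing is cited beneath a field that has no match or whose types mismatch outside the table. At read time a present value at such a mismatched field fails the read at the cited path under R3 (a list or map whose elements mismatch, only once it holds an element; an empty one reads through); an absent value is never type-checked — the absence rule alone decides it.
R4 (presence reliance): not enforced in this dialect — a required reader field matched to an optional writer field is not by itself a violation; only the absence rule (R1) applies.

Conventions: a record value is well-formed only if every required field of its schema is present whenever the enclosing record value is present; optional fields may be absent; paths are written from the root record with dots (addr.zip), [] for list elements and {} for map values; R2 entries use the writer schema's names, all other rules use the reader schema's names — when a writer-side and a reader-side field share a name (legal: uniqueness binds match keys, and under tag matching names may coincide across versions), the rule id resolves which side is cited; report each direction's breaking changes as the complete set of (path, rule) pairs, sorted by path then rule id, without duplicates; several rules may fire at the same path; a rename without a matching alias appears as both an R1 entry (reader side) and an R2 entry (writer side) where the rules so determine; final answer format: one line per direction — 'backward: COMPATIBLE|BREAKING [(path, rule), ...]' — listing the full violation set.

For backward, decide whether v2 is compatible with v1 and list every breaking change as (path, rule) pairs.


backward: COMPATIBLE []

the writer's type comes first in each Ticket pair
checking backward for Ticket: reader v2 against writer v1:
  bytes -> bytes, writer optional: payload aligns to payload
  int64 -> int64, writer required: seq aligns to duration
  float64 -> float64, writer required: rating aligns to rating
  int64 -> int64, writer required: zip aligns to zip
  float32 -> float32, writer required: latitude aligns to latitude
  int64 -> int64, writer required: retries aligns to retries
  blob: no writer match
  writer field blob has no reader counterpart
  => backward: COMPATIBLE
remaining Ticket differences; none change what is asked:
  field blob in record Ticket: tag 3 changed to 9 -> no rule fires on it in Ticket's dialect; the asked verdict holds
  renamed field duration to seq in record Ticket (alias duration declared on the renamed field) -> no rule fires on it in Ticket's dialect; the asked verdict holds
  field latitude in record Ticket: required changed to optional -> affects forward compatibility only, which is not asked


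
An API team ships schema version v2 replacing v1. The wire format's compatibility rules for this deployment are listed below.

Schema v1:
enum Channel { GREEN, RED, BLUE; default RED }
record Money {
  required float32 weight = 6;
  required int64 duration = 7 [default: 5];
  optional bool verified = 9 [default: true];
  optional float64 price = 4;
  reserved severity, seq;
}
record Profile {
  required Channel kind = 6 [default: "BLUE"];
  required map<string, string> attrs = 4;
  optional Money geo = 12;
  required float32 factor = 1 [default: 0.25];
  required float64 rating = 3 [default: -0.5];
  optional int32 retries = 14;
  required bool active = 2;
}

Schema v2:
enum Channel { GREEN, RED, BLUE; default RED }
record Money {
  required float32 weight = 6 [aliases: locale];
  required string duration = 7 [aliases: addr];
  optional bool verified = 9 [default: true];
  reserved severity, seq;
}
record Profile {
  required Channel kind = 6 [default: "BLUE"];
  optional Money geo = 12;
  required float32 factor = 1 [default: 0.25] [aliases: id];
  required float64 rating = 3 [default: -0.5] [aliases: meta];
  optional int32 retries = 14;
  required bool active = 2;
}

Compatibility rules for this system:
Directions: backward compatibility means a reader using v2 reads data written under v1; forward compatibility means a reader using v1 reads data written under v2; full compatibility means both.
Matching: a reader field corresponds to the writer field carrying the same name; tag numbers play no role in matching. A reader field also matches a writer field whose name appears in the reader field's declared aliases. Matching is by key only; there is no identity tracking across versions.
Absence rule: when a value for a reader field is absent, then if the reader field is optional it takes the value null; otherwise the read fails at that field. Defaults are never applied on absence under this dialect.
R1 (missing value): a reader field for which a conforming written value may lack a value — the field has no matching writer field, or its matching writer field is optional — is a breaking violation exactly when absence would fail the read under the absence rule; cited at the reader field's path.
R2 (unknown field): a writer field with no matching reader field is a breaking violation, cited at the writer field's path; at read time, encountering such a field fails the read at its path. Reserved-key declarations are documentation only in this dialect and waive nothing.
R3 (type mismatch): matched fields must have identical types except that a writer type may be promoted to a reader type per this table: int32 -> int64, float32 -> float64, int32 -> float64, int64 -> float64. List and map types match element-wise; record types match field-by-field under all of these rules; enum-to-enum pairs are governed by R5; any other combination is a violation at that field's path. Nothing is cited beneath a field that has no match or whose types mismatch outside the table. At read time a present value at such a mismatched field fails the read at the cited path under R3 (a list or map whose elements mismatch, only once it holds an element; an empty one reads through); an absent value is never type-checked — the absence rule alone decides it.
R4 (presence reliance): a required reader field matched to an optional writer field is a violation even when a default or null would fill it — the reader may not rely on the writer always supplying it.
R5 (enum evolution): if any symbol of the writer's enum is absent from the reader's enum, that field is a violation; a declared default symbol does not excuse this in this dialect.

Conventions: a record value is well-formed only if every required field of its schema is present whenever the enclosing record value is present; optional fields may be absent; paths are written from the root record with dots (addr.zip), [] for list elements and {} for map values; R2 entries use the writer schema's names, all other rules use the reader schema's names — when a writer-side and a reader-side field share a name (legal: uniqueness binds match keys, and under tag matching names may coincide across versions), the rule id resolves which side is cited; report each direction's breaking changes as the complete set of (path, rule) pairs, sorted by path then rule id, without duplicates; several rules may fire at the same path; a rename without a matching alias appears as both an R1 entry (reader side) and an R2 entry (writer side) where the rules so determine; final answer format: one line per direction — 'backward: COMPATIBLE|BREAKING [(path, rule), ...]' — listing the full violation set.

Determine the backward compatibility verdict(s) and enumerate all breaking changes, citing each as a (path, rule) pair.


in Profile below, arrows point writer -> reader
checking backward for Profile: reader v2 against writer v1:
  writer required, Channel -> Channel: reader kind maps from writer kind
  writer optional, Money -> Money: reader geo maps from writer geo
  writer required, float32 -> float32: reader factor maps from writer factor
  writer required, float64 -> float64: reader rating maps from writer rating
  writer optional, int32 -> int32: reader retries maps from writer retries
  writer required, bool -> bool: reader active maps from writer active
  writer field attrs has no reader counterpart
  writer required, float32 -> float32: reader geo.weight maps from writer geo.weight
  writer required, int64 -> string: reader geo.duration maps from writer geo.duration
  writer optional, bool -> bool: reader geo.verified maps from writer geo.verified
  writer field geo.price has no reader counterpart
  violation R2 at attrs
  violation R3 at geo.duration
  violation R2 at geo.price
  backward on Profile therefore BREAKING (3)

backward: BREAKING [(attrs, R2), (geo.duration, R3), (geo.price, R2)]


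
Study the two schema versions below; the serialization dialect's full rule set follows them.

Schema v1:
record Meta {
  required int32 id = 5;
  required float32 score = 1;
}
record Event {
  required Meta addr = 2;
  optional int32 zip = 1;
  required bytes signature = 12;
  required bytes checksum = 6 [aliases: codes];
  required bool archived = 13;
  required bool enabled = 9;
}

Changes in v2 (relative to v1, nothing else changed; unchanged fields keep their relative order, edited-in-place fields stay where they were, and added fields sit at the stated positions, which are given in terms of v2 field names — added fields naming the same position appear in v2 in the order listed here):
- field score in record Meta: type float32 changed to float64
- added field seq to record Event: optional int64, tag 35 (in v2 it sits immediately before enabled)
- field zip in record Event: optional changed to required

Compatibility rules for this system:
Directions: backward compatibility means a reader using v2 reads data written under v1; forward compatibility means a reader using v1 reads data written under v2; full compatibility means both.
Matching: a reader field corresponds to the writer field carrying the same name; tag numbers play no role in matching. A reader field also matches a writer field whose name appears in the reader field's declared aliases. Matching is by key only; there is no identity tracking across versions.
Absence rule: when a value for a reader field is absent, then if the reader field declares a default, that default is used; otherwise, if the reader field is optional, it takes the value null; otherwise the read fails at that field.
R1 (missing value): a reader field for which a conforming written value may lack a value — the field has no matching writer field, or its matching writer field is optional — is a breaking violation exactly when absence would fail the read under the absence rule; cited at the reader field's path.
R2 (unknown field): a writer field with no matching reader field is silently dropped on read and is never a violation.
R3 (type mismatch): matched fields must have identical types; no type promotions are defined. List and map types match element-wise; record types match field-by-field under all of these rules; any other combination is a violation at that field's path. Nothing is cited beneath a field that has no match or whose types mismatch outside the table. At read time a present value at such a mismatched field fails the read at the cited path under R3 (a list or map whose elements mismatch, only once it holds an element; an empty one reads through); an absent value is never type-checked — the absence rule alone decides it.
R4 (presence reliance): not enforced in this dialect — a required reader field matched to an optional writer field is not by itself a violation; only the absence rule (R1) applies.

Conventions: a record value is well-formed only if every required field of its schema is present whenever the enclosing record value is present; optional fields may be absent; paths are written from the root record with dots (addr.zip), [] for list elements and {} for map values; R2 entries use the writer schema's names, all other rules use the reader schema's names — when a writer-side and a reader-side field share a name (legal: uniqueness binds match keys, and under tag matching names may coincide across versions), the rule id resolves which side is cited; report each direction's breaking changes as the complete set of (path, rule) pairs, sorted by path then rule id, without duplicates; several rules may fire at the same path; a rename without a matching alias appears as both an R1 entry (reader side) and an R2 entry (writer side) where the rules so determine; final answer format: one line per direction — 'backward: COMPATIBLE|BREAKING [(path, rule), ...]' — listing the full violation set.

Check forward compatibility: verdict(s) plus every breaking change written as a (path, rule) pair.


in Event below, arrows point writer -> reader
forward pass over Event, reader schema v1, writer schema v2:
  addr: Meta -> Meta, writer required; from addr
  zip: int32 -> int32, writer required; from zip
  signature: bytes -> bytes, writer required; from signature
  checksum: bytes -> bytes, writer required; from checksum
  archived: bool -> bool, writer required; from archived
  enabled: bool -> bool, writer required; from enabled
  seq (writer side), unknown to reader
  addr.id: int32 -> int32, writer required; from addr.id
  addr.score: float64 -> float32, writer required; from addr.score
  R3 fires at addr.score
  => forward verdict for Event: BREAKING, 1 violation(s)
the rest of the Event diff is inert for this question:
  added field seq to record Event: optional int64, tag 35 (in v2 it sits immediately before enabled) -> triggers nothing under Event's printed rules — same verdict
  field zip in record Event: optional changed to required -> matters only for Event's backward compatibility — outside the asked direction

forward: BREAKING [(addr.score, R3)]


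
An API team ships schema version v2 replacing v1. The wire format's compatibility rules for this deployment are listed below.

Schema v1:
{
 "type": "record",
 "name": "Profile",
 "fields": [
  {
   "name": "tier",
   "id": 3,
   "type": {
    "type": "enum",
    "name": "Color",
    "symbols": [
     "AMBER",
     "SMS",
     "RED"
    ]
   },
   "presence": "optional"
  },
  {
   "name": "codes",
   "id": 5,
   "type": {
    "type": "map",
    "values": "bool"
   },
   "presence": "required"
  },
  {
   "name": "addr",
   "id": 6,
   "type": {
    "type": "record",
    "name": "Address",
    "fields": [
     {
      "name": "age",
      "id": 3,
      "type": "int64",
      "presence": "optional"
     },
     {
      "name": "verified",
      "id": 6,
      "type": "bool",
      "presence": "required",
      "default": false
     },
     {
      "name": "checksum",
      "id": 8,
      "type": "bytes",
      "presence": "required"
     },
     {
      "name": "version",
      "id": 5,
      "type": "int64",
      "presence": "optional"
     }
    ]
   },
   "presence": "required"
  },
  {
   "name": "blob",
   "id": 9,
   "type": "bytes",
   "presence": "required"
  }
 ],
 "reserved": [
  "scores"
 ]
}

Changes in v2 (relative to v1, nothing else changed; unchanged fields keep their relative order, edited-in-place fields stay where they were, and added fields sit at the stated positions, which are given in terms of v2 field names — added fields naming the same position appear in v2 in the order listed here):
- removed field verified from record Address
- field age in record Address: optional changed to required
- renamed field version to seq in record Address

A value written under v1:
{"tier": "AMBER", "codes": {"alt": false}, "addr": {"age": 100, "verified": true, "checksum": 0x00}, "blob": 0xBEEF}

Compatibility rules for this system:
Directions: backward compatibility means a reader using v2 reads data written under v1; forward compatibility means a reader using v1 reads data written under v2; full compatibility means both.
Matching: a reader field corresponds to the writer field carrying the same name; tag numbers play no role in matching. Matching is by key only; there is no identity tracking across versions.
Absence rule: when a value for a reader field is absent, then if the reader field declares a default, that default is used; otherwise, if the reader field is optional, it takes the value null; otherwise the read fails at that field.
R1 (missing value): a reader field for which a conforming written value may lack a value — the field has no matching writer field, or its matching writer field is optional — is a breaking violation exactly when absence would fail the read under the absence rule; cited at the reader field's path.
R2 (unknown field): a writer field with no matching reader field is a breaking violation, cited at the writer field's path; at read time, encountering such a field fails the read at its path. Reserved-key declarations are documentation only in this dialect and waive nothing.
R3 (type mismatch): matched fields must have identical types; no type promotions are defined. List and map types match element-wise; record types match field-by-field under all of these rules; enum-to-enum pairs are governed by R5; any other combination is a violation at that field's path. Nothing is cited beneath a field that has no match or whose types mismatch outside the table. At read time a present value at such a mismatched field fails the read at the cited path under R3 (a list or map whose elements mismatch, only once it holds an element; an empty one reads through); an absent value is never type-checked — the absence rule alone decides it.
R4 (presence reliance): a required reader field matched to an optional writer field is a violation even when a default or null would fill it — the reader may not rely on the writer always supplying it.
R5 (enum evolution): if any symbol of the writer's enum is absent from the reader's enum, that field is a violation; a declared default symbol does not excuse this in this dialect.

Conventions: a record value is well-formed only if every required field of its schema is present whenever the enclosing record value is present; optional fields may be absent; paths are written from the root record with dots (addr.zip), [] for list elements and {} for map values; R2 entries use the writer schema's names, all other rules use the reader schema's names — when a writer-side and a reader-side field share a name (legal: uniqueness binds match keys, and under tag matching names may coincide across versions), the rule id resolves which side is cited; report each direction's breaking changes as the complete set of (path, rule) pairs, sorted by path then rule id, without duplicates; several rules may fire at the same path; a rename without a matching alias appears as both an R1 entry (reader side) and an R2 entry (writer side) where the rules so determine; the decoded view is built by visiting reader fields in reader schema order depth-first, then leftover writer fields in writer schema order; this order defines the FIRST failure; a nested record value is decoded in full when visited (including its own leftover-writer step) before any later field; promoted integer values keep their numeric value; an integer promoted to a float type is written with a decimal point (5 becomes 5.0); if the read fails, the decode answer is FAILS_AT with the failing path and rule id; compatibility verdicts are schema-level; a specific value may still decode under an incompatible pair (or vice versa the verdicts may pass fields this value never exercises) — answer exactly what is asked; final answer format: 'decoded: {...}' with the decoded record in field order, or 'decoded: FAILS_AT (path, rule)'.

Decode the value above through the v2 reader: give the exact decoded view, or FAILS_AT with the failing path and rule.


decoded: FAILS_AT (addr.verified, R2)

in Profile below, arrows point writer -> reader
decode (reader v2):
  tier := "AMBER"
  codes := {"alt": false}
  addr.age := 100
  addr.checksum := 0x00
  addr.seq := null (absent, optional -> null)
  read fails at addr.verified under R2 (unknown field)
  => FAILS_AT (addr.verified, R2)
the other Profile changes do not affect what is asked:
  field age in record Address: optional changed to required -> affects the rule determinations only; this particular Profile value decodes identically
  renamed field version to seq in record Address -> affects the rule determinations only; this particular Profile value decodes identically


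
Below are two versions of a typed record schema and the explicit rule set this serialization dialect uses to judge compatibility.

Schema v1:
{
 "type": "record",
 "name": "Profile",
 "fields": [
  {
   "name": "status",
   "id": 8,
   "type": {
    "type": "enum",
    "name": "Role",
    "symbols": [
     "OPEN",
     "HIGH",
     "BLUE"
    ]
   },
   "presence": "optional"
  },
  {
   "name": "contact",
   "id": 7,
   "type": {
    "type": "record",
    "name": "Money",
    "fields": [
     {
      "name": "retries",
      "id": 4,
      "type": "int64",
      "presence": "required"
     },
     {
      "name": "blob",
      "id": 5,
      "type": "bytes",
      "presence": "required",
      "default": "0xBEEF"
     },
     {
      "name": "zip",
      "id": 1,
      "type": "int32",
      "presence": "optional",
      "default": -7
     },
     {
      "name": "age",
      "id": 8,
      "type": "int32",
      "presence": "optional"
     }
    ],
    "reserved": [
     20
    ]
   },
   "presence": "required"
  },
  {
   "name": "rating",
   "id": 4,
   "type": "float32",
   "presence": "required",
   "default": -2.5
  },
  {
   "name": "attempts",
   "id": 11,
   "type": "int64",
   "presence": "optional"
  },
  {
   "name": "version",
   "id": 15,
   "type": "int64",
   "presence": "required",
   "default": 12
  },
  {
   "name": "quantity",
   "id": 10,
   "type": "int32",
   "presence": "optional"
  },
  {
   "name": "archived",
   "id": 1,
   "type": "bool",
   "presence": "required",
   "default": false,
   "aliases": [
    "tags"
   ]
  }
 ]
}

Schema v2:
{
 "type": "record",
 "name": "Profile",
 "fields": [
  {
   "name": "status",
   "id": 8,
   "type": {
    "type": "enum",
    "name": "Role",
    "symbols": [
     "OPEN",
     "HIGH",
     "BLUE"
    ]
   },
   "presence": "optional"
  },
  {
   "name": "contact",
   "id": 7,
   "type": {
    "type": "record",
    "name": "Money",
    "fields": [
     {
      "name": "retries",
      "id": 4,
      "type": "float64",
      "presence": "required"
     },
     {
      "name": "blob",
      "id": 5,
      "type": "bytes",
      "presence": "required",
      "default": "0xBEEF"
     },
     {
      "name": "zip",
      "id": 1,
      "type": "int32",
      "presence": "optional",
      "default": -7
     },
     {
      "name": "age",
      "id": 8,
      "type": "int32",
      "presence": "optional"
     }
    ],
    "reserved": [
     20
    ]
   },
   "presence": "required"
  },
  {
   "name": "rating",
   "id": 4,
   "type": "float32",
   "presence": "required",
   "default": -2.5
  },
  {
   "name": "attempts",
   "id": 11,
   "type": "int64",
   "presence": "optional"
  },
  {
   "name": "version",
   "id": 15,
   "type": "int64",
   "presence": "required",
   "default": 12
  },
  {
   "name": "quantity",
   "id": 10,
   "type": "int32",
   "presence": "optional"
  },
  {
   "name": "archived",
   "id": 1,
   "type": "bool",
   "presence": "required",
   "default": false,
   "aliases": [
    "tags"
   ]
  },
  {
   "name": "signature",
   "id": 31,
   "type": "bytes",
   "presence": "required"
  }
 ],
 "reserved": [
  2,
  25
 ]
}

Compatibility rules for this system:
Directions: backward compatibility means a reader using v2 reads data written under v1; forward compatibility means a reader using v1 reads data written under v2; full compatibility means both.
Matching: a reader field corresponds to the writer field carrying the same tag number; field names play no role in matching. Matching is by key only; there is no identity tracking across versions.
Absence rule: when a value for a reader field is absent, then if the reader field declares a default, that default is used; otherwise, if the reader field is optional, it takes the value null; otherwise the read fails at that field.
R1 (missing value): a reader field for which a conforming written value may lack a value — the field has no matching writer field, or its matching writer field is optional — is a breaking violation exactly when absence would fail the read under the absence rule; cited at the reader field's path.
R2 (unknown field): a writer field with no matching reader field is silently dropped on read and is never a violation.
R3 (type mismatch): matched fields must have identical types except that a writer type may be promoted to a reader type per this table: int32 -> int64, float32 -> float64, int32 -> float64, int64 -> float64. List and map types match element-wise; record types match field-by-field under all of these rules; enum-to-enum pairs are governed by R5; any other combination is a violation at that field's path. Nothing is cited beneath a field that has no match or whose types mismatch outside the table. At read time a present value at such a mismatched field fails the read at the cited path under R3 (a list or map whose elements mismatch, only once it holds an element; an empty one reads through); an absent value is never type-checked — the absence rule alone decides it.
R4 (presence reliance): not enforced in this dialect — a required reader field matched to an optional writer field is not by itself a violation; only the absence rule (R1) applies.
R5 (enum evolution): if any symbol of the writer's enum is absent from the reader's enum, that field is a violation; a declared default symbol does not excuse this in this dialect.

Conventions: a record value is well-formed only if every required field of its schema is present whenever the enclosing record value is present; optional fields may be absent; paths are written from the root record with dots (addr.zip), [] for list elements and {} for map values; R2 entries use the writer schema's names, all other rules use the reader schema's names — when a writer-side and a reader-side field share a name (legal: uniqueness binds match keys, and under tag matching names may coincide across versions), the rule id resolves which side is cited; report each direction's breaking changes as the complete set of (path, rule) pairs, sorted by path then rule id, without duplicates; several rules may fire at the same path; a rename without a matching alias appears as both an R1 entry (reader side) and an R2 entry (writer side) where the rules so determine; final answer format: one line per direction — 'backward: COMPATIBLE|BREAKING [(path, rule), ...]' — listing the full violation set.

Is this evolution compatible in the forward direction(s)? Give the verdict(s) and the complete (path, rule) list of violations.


arrows below run writer -> reader for Profile
checking forward for Profile: reader v1 against writer v2:
  status <- status (Role -> Role, writer optional)
  contact <- contact (Money -> Money, writer required)
  rating <- rating (float32 -> float32, writer required)
  attempts <- attempts (int64 -> int64, writer optional)
  version <- version (int64 -> int64, writer required)
  quantity <- quantity (int32 -> int32, writer optional)
  archived <- archived (bool -> bool, writer required)
  signature (writer side), unknown to reader
  contact.retries <- contact.retries (float64 -> int64, writer required)
  contact.blob <- contact.blob (bytes -> bytes, writer required)
  contact.zip <- contact.zip (int32 -> int32, writer optional)
  contact.age <- contact.age (int32 -> int32, writer optional)
  R3 fires at contact.retries
  => 1 violation(s): forward is BREAKING for Profile
ruling out the remaining Profile differences:
  added field signature to record Profile: required bytes, tag 31 (in v2 it sits last) -> matters only for Profile's backward compatibility — outside the asked direction

forward: BREAKING [(contact.retries, R3)]


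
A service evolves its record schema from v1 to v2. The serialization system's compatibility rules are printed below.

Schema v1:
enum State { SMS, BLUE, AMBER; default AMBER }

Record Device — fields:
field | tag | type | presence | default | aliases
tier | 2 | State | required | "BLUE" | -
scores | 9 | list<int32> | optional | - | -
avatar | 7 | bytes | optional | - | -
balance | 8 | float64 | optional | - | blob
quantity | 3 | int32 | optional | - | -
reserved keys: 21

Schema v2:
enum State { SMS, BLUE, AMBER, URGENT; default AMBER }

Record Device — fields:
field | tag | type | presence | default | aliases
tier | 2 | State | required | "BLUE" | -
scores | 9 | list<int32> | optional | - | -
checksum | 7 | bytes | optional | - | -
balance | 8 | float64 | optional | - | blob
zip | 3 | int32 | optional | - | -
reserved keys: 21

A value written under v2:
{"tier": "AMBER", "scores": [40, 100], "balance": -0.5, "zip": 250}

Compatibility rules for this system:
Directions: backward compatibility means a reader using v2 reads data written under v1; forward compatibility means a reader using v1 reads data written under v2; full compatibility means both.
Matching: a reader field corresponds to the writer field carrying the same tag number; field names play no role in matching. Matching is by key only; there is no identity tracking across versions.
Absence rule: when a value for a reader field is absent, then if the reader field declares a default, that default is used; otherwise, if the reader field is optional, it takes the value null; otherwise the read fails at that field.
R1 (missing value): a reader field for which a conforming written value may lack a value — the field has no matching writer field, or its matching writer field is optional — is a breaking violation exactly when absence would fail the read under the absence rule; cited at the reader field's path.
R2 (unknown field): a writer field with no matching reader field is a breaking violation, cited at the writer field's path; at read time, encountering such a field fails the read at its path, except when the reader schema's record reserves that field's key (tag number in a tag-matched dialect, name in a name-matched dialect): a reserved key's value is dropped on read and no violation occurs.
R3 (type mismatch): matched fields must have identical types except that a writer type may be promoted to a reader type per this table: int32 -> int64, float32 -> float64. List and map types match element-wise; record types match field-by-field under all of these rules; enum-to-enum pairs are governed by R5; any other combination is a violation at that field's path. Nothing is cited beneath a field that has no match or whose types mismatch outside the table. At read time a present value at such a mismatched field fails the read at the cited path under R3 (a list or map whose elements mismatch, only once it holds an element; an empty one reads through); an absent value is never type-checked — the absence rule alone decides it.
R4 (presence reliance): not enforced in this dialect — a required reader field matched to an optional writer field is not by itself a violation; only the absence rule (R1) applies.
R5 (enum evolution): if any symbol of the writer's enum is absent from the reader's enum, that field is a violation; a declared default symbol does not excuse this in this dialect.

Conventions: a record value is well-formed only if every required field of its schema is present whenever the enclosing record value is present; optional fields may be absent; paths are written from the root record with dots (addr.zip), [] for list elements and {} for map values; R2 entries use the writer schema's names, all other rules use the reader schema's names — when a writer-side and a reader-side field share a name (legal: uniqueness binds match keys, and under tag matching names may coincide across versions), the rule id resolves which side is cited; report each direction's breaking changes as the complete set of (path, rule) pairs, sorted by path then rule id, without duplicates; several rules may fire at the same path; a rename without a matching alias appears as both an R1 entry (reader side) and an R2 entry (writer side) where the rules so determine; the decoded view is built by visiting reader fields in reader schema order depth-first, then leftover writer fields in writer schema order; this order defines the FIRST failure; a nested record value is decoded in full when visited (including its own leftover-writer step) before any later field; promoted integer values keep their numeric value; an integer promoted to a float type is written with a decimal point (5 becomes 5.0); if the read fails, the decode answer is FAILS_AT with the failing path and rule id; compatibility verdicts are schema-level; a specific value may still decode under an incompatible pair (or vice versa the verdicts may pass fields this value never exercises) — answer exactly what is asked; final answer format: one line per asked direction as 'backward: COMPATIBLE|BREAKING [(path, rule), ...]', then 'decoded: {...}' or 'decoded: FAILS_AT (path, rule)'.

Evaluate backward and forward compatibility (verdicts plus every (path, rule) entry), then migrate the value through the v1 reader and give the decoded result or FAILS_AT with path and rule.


backward: COMPATIBLE []; forward: BREAKING [(tier, R5)]; decoded: {"tier": "AMBER", "scores": [40, 100], "avatar": null, "balance": -0.5, "quantity": 250}

in Device below, arrows point writer -> reader
checking backward for Device: reader v2 against writer v1:
  tier: State -> State, writer required; from tier
  scores: list<int32> -> list<int32>, writer optional; from scores
  checksum: bytes -> bytes, writer optional; from avatar
  balance: float64 -> float64, writer optional; from balance
  zip: int32 -> int32, writer optional; from quantity
  => backward verdict for Device: COMPATIBLE, no violations
checking forward for Device: reader v1 against writer v2:
  tier: State -> State, writer required; from tier
  scores: list<int32> -> list<int32>, writer optional; from scores
  avatar: bytes -> bytes, writer optional; from checksum
  balance: float64 -> float64, writer optional; from balance
  quantity: int32 -> int32, writer optional; from zip
  rule R5 violated at tier
  forward on Device therefore BREAKING (1)
decoding the Device value with the v1 reader:
  tier := "AMBER"
  scores := [40, 100]
  avatar := null (not supplied -> null)
  balance := -0.5
  quantity := 250 (from writer zip)
  => decoded: {"tier": "AMBER", "scores": [40, 100], "avatar": null, "balance": -0.5, "quantity": 250}
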